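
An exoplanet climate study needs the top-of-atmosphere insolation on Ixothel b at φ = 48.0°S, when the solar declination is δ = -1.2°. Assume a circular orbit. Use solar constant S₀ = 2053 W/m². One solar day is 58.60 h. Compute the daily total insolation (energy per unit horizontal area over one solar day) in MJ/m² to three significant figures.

cos H₀ = −tan(-48.0°) tan(-1.200°) = -0.0233, H₀ = 1.5941 rad.
Bracket: H₀ sin φ sin δ + cos φ cos δ sin H₀ = 1.5941×-0.74314×-0.02094 + 0.66913×0.99978×0.99973 = 0.024806 + 0.668802 = 0.693608.
Q̄ = (S₀/π) × [bracket] = (2053/π) × 0.693608 = 453.27 W/m².
Daily total = Q̄ × 58.60 h × 3600 s/h = 453.27 × 58.60 × 3600 / 10⁶ = 95.62 MJ/m².

95.6 MJ/m²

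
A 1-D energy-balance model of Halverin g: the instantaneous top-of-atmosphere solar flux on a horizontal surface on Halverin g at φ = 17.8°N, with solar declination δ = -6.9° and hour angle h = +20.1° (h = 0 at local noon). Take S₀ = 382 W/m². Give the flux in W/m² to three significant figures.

cos θ_z = sin φ sin δ + cos φ cos δ cos h = -0.036725 + 0.887663 = 0.850938.
Flux = S₀ · cos θ_z = 382 × 0.850938 = 325.1 W/m².

325 W/m²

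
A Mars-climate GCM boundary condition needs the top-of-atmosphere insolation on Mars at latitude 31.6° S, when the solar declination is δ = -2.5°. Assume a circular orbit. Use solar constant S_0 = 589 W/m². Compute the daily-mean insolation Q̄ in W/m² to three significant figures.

Q̄ ≈ 166 W/m²

cos h₀ = −tan(-31.6°) tan(-2.500°) = -0.0269, h₀ = 1.5977 rad.
Bracket: h₀ sin ϕ sin δ + cos ϕ cos δ sin h₀ = 1.5977×-0.52399×-0.04362 + 0.85173×0.99905×0.99964 = 0.036518 + 0.850615 = 0.887133.
Q̄ = (S_0/π) × [bracket] = (589/π) × 0.887133 = 166.3 W/m².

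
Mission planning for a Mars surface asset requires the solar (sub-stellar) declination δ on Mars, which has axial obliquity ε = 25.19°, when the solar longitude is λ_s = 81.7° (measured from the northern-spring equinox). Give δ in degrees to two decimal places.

sin δ = sin ε · sin λ_s = sin 25.19° × sin 81.7° = 0.421163.
δ = arcsin(0.421163) = +24.91°.

δ = +24.91°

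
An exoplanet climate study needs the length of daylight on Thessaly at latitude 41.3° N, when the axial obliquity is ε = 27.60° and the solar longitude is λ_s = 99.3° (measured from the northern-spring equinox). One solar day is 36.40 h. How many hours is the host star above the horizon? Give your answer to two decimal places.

Solar declination: sin δ = sin ε · sin λ_s = sin 27.60° × sin 99.3° = 0.45721, so δ = +27.207°.
cos H₀ = −tan φ · tan δ = −tan(+41.3°) × tan(+27.207°) = -0.4516, so H₀ = 2.0394 rad = 116.85°.
Daylight = 2H₀/(2π) × 36.40 h = (2.0394/π) × 36.40 = 23.63 h.

23.63 h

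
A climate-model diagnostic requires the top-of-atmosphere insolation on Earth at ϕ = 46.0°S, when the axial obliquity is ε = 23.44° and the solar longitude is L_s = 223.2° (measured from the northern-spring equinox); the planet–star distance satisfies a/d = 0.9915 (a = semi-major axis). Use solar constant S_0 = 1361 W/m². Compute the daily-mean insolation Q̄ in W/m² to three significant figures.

Solar declination: sin δ = sin ε · sin L_s = sin 23.44° × sin 223.2° = -0.27230, so δ = -15.801°.
cos h₀ = −tan(-46.0°) tan(-15.801°) = -0.2931, h₀ = 1.8682 rad.
Bracket: h₀ sin ϕ sin δ + cos ϕ cos δ sin h₀ = 1.8682×-0.71934×-0.27230 + 0.69466×0.96221×0.95610 = 0.365936 + 0.639066 = 1.005002.
Inverse-square distance factor (a/d)² = 0.9915² = 0.983072.
Q̄ = (S_0/π) × 0.983072 × [bracket] = (1361/π) × 0.983072 × 1.005002 = 428.0 W/m².

Q̄ ≈ 428 W/m²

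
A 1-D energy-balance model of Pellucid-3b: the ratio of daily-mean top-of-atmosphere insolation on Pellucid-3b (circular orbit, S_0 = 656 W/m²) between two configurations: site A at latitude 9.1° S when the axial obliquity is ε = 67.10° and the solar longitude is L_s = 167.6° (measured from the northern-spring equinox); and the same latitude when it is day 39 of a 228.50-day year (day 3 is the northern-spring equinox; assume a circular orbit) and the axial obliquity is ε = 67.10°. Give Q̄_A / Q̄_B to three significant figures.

Q̄_A / Q̄_B ≈ 2.04

— Configuration A (ϕ=-9.1°):
Solar declination: sin δ = sin ε · sin L_s = sin 67.10° × sin 167.6° = 0.19781, so δ = +11.409°.
cos h₀ = −tan(-9.1°) tan(+11.409°) = 0.0323, h₀ = 1.5385 rad.
Bracket: h₀ sin ϕ sin δ + cos ϕ cos δ sin h₀ = 1.5385×-0.15816×0.19781 + 0.98741×0.98024×0.99948 = -0.048133 + 0.967395 = 0.919262.
Q̄ = (S_0/π) × [bracket] = (656/π) × 0.919262 = 191.95 W/m².
— Configuration B (ϕ=-9.1°):
Solar longitude: L_s = 360° × (39 − 3)/228.50 = 56.718°.
sin δ = sin 67.10° × sin 56.718° = 0.77009, so δ = +50.362°.
cos h₀ = −tan(-9.1°) tan(+50.362°) = 0.1934, h₀ = 1.3762 rad.
Bracket: h₀ sin ϕ sin δ + cos ϕ cos δ sin h₀ = 1.3762×-0.15816×0.77009 + 0.98741×0.63794×0.98113 = -0.167618 + 0.618022 = 0.450404.
Q̄ = (S_0/π) × [bracket] = (656/π) × 0.450404 = 94.049 W/m².
Ratio Q̄_A / Q̄_B = 191.95 / 94.049 = 2.041.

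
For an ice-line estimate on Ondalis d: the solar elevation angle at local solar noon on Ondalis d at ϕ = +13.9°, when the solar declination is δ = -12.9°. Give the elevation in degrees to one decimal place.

63.2°

At local noon the hour angle is zero, so the zenith angle equals |ϕ − δ| = |+13.9° − (-12.900°)| = 26.800°.
Elevation = 90° − 26.800° = 63.2°.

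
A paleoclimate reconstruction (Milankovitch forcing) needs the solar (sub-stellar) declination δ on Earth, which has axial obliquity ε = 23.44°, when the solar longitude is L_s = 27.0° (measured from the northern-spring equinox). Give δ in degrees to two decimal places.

sin δ = sin ε · sin L_s = sin 23.44° × sin 27.0° = 0.180592.
δ = arcsin(0.180592) = +10.40°.

δ = +10.40°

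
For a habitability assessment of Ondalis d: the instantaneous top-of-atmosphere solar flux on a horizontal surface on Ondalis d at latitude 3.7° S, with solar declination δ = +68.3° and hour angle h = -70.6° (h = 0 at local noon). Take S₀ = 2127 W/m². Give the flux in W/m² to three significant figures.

cos θ_z = sin φ sin δ + cos φ cos δ cos h = -0.059959 + 0.122560 = 0.062601.
Flux = S₀ · cos θ_z = 2127 × 0.062601 = 133.2 W/m².

133 W/m²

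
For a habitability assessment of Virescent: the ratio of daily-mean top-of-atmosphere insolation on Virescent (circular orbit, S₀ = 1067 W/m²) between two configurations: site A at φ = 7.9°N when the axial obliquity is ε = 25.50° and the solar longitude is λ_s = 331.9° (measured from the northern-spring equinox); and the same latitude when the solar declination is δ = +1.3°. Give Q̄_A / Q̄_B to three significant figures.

— Configuration A (φ=+7.9°):
Solar declination: sin δ = sin ε · sin λ_s = sin 25.50° × sin 331.9° = -0.20278, so δ = -11.699°.
cos H₀ = −tan(+7.9°) tan(-11.699°) = 0.0287, H₀ = 1.5421 rad.
Bracket: H₀ sin φ sin δ + cos φ cos δ sin H₀ = 1.5421×0.13744×-0.20278 + 0.99051×0.97923×0.99959 = -0.042978 + 0.969539 = 0.926561.
Q̄ = (S₀/π) × [bracket] = (1067/π) × 0.926561 = 314.69 W/m².
— Configuration B (φ=+7.9°):
cos H₀ = −tan(+7.9°) tan(+1.300°) = -0.0031, H₀ = 1.5739 rad.
Bracket: H₀ sin φ sin δ + cos φ cos δ sin H₀ = 1.5739×0.13744×0.02269 + 0.99051×0.99974×1.00000 = 0.004908 + 0.990252 = 0.995160.
Q̄ = (S₀/π) × [bracket] = (1067/π) × 0.995160 = 337.99 W/m².
Ratio Q̄_A / Q̄_B = 314.69 / 337.99 = 0.9311.

Q̄_A / Q̄_B ≈ 0.931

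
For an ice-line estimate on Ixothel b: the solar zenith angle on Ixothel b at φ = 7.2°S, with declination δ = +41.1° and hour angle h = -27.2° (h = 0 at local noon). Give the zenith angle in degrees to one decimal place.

cos θ_z = sin φ sin δ + cos φ cos δ cos h = -0.082391 + 0.664947 = 0.582556.
θ_z = arccos(0.582556) = 54.4°.

θ_z = 54.4°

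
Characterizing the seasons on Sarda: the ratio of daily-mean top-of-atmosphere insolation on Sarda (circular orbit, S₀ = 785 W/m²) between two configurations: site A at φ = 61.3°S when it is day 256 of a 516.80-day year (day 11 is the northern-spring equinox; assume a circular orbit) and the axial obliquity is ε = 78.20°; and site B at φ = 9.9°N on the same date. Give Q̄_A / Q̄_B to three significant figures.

Q̄_A / Q̄_B ≈ 0.272

— Configuration A (φ=-61.3°):
Solar longitude: λ_s = 360° × (256 − 11)/516.80 = 170.666°.
sin δ = sin 78.20° × sin 170.666° = 0.15877, so δ = +9.135°.
cos H₀ = −tan(-61.3°) tan(+9.135°) = 0.2937, H₀ = 1.2727 rad.
Bracket: H₀ sin φ sin δ + cos φ cos δ sin H₀ = 1.2727×-0.87715×0.15877 + 0.48022×0.98732×0.95589 = -0.177243 + 0.453217 = 0.275974.
Q̄ = (S₀/π) × [bracket] = (785/π) × 0.275974 = 68.959 W/m².
— Configuration B (φ=+9.9°):
cos H₀ = −tan(+9.9°) tan(+9.135°) = -0.0281, H₀ = 1.5989 rad.
Bracket: H₀ sin φ sin δ + cos φ cos δ sin H₀ = 1.5989×0.17193×0.15877 + 0.98511×0.98732×0.99961 = 0.043646 + 0.972239 = 1.015885.
Q̄ = (S₀/π) × [bracket] = (785/π) × 1.015885 = 253.84 W/m².
Ratio Q̄_A / Q̄_B = 68.959 / 253.84 = 0.2717.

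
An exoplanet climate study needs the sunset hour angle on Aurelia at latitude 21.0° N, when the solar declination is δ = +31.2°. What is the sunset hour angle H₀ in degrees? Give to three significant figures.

H₀ = 103°

cos H₀ = −tan φ · tan δ = −tan(+21.0°) × tan(+31.200°) = -0.2325, so H₀ = 1.8054 rad = 103.44°.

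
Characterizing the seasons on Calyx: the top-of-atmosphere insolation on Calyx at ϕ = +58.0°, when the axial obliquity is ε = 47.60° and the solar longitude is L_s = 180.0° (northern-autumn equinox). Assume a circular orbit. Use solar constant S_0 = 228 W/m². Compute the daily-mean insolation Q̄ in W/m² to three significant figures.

Q̄ ≈ 38.5 W/m²

Solar declination: sin δ = sin ε · sin L_s = sin 47.60° × sin 180.0° = 0.00000, so δ = +0.000°.
cos h₀ = −tan(+58.0°) tan(+0.000°) = -0.0000, h₀ = 1.5708 rad.
Bracket: h₀ sin ϕ sin δ + cos ϕ cos δ sin h₀ = 1.5708×0.84805×0.00000 + 0.52992×1.00000×1.00000 = 0.000000 + 0.529920 = 0.529920.
Q̄ = (S_0/π) × [bracket] = (228/π) × 0.529920 = 38.46 W/m².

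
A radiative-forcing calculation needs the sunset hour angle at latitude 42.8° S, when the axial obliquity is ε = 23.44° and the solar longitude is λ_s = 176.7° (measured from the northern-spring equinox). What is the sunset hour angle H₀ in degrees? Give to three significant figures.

H₀ = 88.8°

Solar declination: sin δ = sin ε · sin λ_s = sin 23.44° × sin 176.7° = 0.02290, so δ = +1.312°.
cos H₀ = −tan φ · tan δ = −tan(-42.8°) × tan(+1.312°) = 0.0212, so H₀ = 1.5496 rad = 88.78°.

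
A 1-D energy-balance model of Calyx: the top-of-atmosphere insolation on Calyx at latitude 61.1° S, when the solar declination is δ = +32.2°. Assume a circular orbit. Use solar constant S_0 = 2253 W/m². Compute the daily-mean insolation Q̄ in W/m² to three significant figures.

cos h₀ = −tan(-61.1°) tan(+32.200°) = 1.1408 ≥ 1 ⇒ polar night, h₀ = 0 and Q̄ = 0.

Q̄ ≈ 0.00 W/m²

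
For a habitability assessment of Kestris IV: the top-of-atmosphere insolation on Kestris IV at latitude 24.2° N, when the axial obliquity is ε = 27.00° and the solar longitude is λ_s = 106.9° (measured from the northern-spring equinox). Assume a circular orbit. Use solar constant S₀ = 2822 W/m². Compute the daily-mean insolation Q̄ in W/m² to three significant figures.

Q̄ ≈ 1.01e+03 W/m²

Solar declination: sin δ = sin ε · sin λ_s = sin 27.00° × sin 106.9° = 0.43438, so δ = +25.746°.
cos H₀ = −tan(+24.2°) tan(+25.746°) = -0.2167, H₀ = 1.7893 rad.
Bracket: H₀ sin φ sin δ + cos φ cos δ sin H₀ = 1.7893×0.40992×0.43438 + 0.91212×0.90073×0.97623 = 0.318605 + 0.802045 = 1.120650.
Q̄ = (S₀/π) × [bracket] = (2822/π) × 1.120650 = 1007 W/m².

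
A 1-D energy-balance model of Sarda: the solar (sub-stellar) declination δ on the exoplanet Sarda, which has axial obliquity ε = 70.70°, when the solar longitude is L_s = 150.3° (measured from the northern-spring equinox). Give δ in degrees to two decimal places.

δ = +27.88°

sin δ = sin ε · sin L_s = sin 70.70° × sin 150.3° = 0.467614.
δ = arcsin(0.467614) = +27.88°.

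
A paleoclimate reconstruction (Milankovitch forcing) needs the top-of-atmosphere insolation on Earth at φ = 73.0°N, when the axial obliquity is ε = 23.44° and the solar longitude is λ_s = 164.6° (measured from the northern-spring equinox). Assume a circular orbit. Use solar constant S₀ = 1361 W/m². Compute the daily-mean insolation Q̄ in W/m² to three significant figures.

Q̄ ≈ 202 W/m²

Solar declination: sin δ = sin ε · sin λ_s = sin 23.44° × sin 164.6° = 0.10564, so δ = +6.064°.
cos H₀ = −tan(+73.0°) tan(+6.064°) = -0.3475, H₀ = 1.9257 rad.
Bracket: H₀ sin φ sin δ + cos φ cos δ sin H₀ = 1.9257×0.95630×0.10564 + 0.29237×0.99440×0.93769 = 0.194541 + 0.272617 = 0.467158.
Q̄ = (S₀/π) × [bracket] = (1361/π) × 0.467158 = 202.4 W/m².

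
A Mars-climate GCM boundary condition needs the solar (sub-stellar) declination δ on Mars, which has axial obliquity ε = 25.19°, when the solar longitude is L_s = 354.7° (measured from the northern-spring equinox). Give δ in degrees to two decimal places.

δ = -2.25°

sin δ = sin ε · sin L_s = sin 25.19° × sin 354.7° = -0.039315.
δ = arcsin(-0.039315) = -2.25°.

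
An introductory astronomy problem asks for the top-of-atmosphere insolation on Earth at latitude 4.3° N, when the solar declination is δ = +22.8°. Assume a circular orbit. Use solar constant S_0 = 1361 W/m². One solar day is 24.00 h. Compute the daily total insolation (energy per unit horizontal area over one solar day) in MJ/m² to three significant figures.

36.1 MJ/m²

cos h₀ = −tan(+4.3°) tan(+22.800°) = -0.0316, h₀ = 1.6024 rad.
Bracket: h₀ sin ϕ sin δ + cos ϕ cos δ sin h₀ = 1.6024×0.07498×0.38752 + 0.99719×0.92186×0.99950 = 0.046560 + 0.918810 = 0.965370.
Q̄ = (S_0/π) × [bracket] = (1361/π) × 0.965370 = 418.22 W/m².
Daily total = Q̄ × 24.00 h × 3600 s/h = 418.22 × 24.00 × 3600 / 10⁶ = 36.13 MJ/m².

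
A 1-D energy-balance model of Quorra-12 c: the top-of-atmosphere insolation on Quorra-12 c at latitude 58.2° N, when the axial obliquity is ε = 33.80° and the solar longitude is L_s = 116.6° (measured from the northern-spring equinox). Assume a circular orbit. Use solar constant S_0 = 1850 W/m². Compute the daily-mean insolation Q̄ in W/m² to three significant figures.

Q̄ ≈ 787 W/m²

Solar declination: sin δ = sin ε · sin L_s = sin 33.80° × sin 116.6° = 0.49741, so δ = +29.829°.
cos h₀ = −tan(+58.2°) tan(+29.829°) = -0.9248, h₀ = 2.7512 rad.
Bracket: h₀ sin ϕ sin δ + cos ϕ cos δ sin h₀ = 2.7512×0.84989×0.49741 + 0.52696×0.86751×0.38054 = 1.163053 + 0.173961 = 1.337014.
Q̄ = (S_0/π) × [bracket] = (1850/π) × 1.337014 = 787.3 W/m².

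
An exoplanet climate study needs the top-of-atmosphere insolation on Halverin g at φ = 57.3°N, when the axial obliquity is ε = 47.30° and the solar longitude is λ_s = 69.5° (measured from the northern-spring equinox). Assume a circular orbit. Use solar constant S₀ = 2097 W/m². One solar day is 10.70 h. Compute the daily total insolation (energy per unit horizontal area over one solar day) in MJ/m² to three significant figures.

46.8 MJ/m²

Solar declination: sin δ = sin ε · sin λ_s = sin 47.30° × sin 69.5° = 0.68837, so δ = +43.502°.
cos H₀ = −tan(+57.3°) tan(+43.502°) = -1.4782 ≤ −1 ⇒ polar day, H₀ = π.
Bracket: H₀ sin φ sin δ + cos φ cos δ sin H₀ = 3.1416×0.84151×0.68837 + 0.54024×0.72536×0.00000 = 1.819835 + 0.000000 = 1.819835.
Q̄ = (S₀/π) × [bracket] = (2097/π) × 1.819835 = 1214.7 W/m².
Daily total = Q̄ × 10.70 h × 3600 s/h = 1214.7 × 10.70 × 3600 / 10⁶ = 46.79 MJ/m².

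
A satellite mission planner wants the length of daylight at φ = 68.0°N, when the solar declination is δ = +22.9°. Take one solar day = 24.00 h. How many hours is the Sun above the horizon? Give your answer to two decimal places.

Sunrise equation: cos H₀ = −tan φ · tan δ = -1.0455 ≤ −1, so the Sun never sets (polar day) and H₀ = π.
Daylight = 2H₀/(2π) × 24.00 h = (3.1416/π) × 24.00 = 24.00 h.

24.00 h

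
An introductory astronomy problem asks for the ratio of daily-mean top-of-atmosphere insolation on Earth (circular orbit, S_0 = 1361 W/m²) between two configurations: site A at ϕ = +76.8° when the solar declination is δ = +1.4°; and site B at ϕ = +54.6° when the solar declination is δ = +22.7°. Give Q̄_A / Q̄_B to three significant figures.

Q̄_A / Q̄_B ≈ 0.237

— Configuration A (ϕ=+76.8°):
cos h₀ = −tan(+76.8°) tan(+1.400°) = -0.1042, h₀ = 1.6752 rad.
Bracket: h₀ sin ϕ sin δ + cos ϕ cos δ sin h₀ = 1.6752×0.97358×0.02443 + 0.22835×0.99970×0.99456 = 0.039844 + 0.227040 = 0.266884.
Q̄ = (S_0/π) × [bracket] = (1361/π) × 0.266884 = 115.62 W/m².
— Configuration B (ϕ=+54.6°):
cos h₀ = −tan(+54.6°) tan(+22.700°) = -0.5886, h₀ = 2.2001 rad.
Bracket: h₀ sin ϕ sin δ + cos ϕ cos δ sin h₀ = 2.2001×0.81513×0.38591 + 0.57928×0.92254×0.80841 = 0.692078 + 0.432022 = 1.124100.
Q̄ = (S_0/π) × [bracket] = (1361/π) × 1.124100 = 486.98 W/m².
Ratio Q̄_A / Q̄_B = 115.62 / 486.98 = 0.2374.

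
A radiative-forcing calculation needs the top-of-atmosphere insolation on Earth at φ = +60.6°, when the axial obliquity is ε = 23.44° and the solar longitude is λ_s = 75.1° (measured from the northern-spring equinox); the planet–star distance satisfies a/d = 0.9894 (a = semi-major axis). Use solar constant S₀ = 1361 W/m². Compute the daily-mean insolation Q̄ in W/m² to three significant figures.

Solar declination: sin δ = sin ε · sin λ_s = sin 23.44° × sin 75.1° = 0.38441, so δ = +22.607°.
cos H₀ = −tan(+60.6°) tan(+22.607°) = -0.7390, H₀ = 2.4024 rad.
Bracket: H₀ sin φ sin δ + cos φ cos δ sin H₀ = 2.4024×0.87121×0.38441 + 0.49090×0.92316×0.67370 = 0.804568 + 0.305307 = 1.109875.
Inverse-square distance factor (a/d)² = 0.9894² = 0.978912.
Q̄ = (S₀/π) × 0.978912 × [bracket] = (1361/π) × 0.978912 × 1.109875 = 470.7 W/m².

Q̄ ≈ 471 W/m²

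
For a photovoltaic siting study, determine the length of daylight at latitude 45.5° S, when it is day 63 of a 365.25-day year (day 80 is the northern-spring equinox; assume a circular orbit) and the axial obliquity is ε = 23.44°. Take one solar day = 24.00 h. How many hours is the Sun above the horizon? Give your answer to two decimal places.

12.90 h

Solar longitude: L_s = 360° × (63 − 80)/365.25 = -16.756°, i.e. -16.756° + 360° = 343.244°.
sin δ = sin 23.44° × sin 343.244° = -0.11468, so δ = -6.585°.
cos h₀ = −tan ϕ · tan δ = −tan(-45.5°) × tan(-6.585°) = -0.1175, so h₀ = 1.6885 rad = 96.75°.
Daylight = 2h₀/(2π) × 24.00 h = (1.6885/π) × 24.00 = 12.90 h.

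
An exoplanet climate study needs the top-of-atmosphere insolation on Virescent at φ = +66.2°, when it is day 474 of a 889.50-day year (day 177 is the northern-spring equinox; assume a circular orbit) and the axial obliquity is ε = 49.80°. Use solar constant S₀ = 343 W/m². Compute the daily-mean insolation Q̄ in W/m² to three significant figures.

Q̄ ≈ 207 W/m²

Solar longitude: λ_s = 360° × (474 − 177)/889.50 = 120.202°.
sin δ = sin 49.80° × sin 120.202° = 0.66011, so δ = +41.309°.
cos H₀ = −tan(+66.2°) tan(+41.309°) = -1.9925 ≤ −1 ⇒ polar day, H₀ = π.
Bracket: H₀ sin φ sin δ + cos φ cos δ sin H₀ = 3.1416×0.91496×0.66011 + 0.40355×0.75117×0.00000 = 1.897445 + 0.000000 = 1.897445.
Q̄ = (S₀/π) × [bracket] = (343/π) × 1.897445 = 207.2 W/m².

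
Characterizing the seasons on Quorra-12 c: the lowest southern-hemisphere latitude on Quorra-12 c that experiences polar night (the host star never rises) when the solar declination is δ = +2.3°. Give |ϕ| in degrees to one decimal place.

Polar night requires cos h₀ = −tan ϕ tan δ ≥ 1, i.e. tan ϕ tan δ ≤ −1.
The boundary is |tan ϕ| · |tan δ| = 1, so |ϕ| = 90° − |δ| = 90° − 2.3° = 87.7° in the southern hemisphere.

|ϕ| = 87.7°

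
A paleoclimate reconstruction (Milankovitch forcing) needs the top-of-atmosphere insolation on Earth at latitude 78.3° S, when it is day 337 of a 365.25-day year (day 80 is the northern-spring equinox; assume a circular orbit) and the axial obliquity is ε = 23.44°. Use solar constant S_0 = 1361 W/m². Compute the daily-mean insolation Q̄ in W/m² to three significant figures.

Solar longitude: L_s = 360° × (337 − 80)/365.25 = 253.306°.
sin δ = sin 23.44° × sin 253.306° = -0.38102, so δ = -22.397°.
cos h₀ = −tan(-78.3°) tan(-22.397°) = -1.9900 ≤ −1 ⇒ polar day, h₀ = π.
Bracket: h₀ sin ϕ sin δ + cos ϕ cos δ sin h₀ = 3.1416×-0.97922×-0.38102 + 0.20279×0.92457×0.00000 = 1.172139 + 0.000000 = 1.172139.
Q̄ = (S_0/π) × [bracket] = (1361/π) × 1.172139 = 507.8 W/m².

Q̄ ≈ 508 W/m²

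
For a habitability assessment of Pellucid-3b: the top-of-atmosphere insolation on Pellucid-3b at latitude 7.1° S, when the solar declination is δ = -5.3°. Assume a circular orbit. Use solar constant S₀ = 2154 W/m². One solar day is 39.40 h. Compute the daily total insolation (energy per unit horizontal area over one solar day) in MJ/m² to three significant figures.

cos H₀ = −tan(-7.1°) tan(-5.300°) = -0.0116, H₀ = 1.5824 rad.
Bracket: H₀ sin φ sin δ + cos φ cos δ sin H₀ = 1.5824×-0.12360×-0.09237 + 0.99233×0.99572×0.99993 = 0.018066 + 0.988014 = 1.006080.
Q̄ = (S₀/π) × [bracket] = (2154/π) × 1.006080 = 689.81 W/m².
Daily total = Q̄ × 39.40 h × 3600 s/h = 689.81 × 39.40 × 3600 / 10⁶ = 97.84 MJ/m².

97.8 MJ/m²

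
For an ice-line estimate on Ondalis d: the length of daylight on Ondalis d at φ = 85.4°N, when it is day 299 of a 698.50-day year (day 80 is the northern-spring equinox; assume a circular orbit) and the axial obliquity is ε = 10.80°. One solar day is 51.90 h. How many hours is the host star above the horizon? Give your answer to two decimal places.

Solar longitude: λ_s = 360° × (299 − 80)/698.50 = 112.870°.
sin δ = sin 10.80° × sin 112.870° = 0.17265, so δ = +9.942°.
Sunrise equation: cos H₀ = −tan φ · tan δ = -2.1786 ≤ −1, so the host star never sets (polar day) and H₀ = π.
Daylight = 2H₀/(2π) × 51.90 h = (3.1416/π) × 51.90 = 51.90 h.

51.90 h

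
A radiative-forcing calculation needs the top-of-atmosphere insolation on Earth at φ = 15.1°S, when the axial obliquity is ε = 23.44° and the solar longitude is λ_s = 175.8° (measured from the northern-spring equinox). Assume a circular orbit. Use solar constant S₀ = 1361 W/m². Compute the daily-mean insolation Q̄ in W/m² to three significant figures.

Q̄ ≈ 413 W/m²

Solar declination: sin δ = sin ε · sin λ_s = sin 23.44° × sin 175.8° = 0.02913, so δ = +1.669°.
cos H₀ = −tan(-15.1°) tan(+1.669°) = 0.0079, H₀ = 1.5629 rad.
Bracket: H₀ sin φ sin δ + cos φ cos δ sin H₀ = 1.5629×-0.26050×0.02913 + 0.96547×0.99958×0.99997 = -0.011860 + 0.965036 = 0.953176.
Q̄ = (S₀/π) × [bracket] = (1361/π) × 0.953176 = 412.9 W/m².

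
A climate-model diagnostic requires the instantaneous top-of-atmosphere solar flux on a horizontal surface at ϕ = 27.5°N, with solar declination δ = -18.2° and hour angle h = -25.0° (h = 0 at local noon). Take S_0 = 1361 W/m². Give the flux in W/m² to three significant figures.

843 W/m²

cos θ_z = sin ϕ sin δ + cos ϕ cos δ cos h = -0.144220 + 0.763687 = 0.619467.
Flux = S_0 · cos θ_z = 1361 × 0.619467 = 843.1 W/m².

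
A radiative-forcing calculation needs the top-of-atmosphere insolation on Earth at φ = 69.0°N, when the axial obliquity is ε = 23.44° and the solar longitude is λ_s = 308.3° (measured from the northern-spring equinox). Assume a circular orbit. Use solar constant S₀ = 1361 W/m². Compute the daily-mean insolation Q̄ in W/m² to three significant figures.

Q̄ ≈ 7.65 W/m²

Solar declination: sin δ = sin ε · sin λ_s = sin 23.44° × sin 308.3° = -0.31218, so δ = -18.190°.
cos H₀ = −tan(+69.0°) tan(-18.190°) = 0.8560, H₀ = 0.5433 rad.
Bracket: H₀ sin φ sin δ + cos φ cos δ sin H₀ = 0.5433×0.93358×-0.31218 + 0.35837×0.95002×0.51694 = -0.158342 + 0.175997 = 0.017655.
Q̄ = (S₀/π) × [bracket] = (1361/π) × 0.017655 = 7.648 W/m².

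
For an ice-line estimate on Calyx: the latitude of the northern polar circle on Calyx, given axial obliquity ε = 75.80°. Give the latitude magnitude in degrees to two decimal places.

14.20°

The polar circle is the lowest latitude that experiences at least one full rotation of continuous daylight at the northern-summer solstice; it lies at |φ| = 90° − ε = 90° − 75.80° = 14.20°.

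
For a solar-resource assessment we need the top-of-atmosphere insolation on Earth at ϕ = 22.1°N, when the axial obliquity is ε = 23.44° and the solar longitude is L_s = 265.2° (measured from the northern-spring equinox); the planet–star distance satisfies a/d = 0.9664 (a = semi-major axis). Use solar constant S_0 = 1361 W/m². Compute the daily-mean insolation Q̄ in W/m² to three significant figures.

Solar declination: sin δ = sin ε · sin L_s = sin 23.44° × sin 265.2° = -0.39639, so δ = -23.353°.
cos h₀ = −tan(+22.1°) tan(-23.353°) = 0.1753, h₀ = 1.3946 rad.
Bracket: h₀ sin ϕ sin δ + cos ϕ cos δ sin h₀ = 1.3946×0.37622×-0.39639 + 0.92653×0.91808×0.98451 = -0.207976 + 0.837452 = 0.629476.
Inverse-square distance factor (a/d)² = 0.9664² = 0.933929.
Q̄ = (S_0/π) × 0.933929 × [bracket] = (1361/π) × 0.933929 × 0.629476 = 254.7 W/m².

Q̄ ≈ 255 W/m²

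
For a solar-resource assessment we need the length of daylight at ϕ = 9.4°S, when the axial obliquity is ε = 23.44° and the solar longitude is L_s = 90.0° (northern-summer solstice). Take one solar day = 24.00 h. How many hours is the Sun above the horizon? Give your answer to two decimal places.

11.45 h

Solar declination: sin δ = sin ε · sin L_s = sin 23.44° × sin 90.0° = 0.39779, so δ = +23.440°.
cos h₀ = −tan ϕ · tan δ = −tan(-9.4°) × tan(+23.440°) = 0.0718, so h₀ = 1.4990 rad = 85.88°.
Daylight = 2h₀/(2π) × 24.00 h = (1.4990/π) × 24.00 = 11.45 h.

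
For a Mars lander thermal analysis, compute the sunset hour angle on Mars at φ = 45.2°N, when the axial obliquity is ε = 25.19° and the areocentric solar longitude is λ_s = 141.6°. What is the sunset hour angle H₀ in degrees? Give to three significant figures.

H₀ = 106°

sin δ = sin 25.19° × sin 141.6° = 0.26437, so δ = +15.330°.
cos H₀ = −tan φ · tan δ = −tan(+45.2°) × tan(+15.330°) = -0.2760, so H₀ = 1.8505 rad = 106.02°.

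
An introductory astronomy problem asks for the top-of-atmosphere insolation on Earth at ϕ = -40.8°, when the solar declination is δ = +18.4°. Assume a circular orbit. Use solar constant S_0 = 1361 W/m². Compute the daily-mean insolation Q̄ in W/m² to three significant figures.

cos h₀ = −tan(-40.8°) tan(+18.400°) = 0.2871, h₀ = 1.2796 rad.
Bracket: h₀ sin ϕ sin δ + cos ϕ cos δ sin h₀ = 1.2796×-0.65342×0.31565 + 0.75700×0.94888×0.95789 = -0.263920 + 0.688054 = 0.424134.
Q̄ = (S_0/π) × [bracket] = (1361/π) × 0.424134 = 183.7 W/m².

Q̄ ≈ 184 W/m²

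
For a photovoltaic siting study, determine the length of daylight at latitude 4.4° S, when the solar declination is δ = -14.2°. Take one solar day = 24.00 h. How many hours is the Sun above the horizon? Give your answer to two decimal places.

12.15 h

cos h₀ = −tan ϕ · tan δ = −tan(-4.4°) × tan(-14.200°) = -0.0195, so h₀ = 1.5903 rad = 91.12°.
Daylight = 2h₀/(2π) × 24.00 h = (1.5903/π) × 24.00 = 12.15 h.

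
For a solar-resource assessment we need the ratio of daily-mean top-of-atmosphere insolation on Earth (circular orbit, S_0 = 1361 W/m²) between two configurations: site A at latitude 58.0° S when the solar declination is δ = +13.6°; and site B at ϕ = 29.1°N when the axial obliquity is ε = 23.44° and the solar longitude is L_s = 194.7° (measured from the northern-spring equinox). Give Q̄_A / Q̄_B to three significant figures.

— Configuration A (ϕ=-58.0°):
cos h₀ = −tan(-58.0°) tan(+13.600°) = 0.3872, h₀ = 1.1732 rad.
Bracket: h₀ sin ϕ sin δ + cos ϕ cos δ sin h₀ = 1.1732×-0.84805×0.23514 + 0.52992×0.97196×0.92201 = -0.233948 + 0.474891 = 0.240943.
Q̄ = (S_0/π) × [bracket] = (1361/π) × 0.240943 = 104.38 W/m².
— Configuration B (ϕ=+29.1°):
Solar declination: sin δ = sin ε · sin L_s = sin 23.44° × sin 194.7° = -0.10094, so δ = -5.793°.
cos h₀ = −tan(+29.1°) tan(-5.793°) = 0.0565, h₀ = 1.5143 rad.
Bracket: h₀ sin ϕ sin δ + cos ϕ cos δ sin h₀ = 1.5143×0.48634×-0.10094 + 0.87377×0.99489×0.99840 = -0.074339 + 0.867914 = 0.793575.
Q̄ = (S_0/π) × [bracket] = (1361/π) × 0.793575 = 343.79 W/m².
Ratio Q̄_A / Q̄_B = 104.38 / 343.79 = 0.3036.

Q̄_A / Q̄_B ≈ 0.304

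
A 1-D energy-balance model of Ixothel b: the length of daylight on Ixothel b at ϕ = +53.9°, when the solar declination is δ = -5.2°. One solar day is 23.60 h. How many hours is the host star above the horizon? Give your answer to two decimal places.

10.86 h

cos h₀ = −tan ϕ · tan δ = −tan(+53.9°) × tan(-5.200°) = 0.1248, so h₀ = 1.4457 rad = 82.83°.
Daylight = 2h₀/(2π) × 23.60 h = (1.4457/π) × 23.60 = 10.86 h.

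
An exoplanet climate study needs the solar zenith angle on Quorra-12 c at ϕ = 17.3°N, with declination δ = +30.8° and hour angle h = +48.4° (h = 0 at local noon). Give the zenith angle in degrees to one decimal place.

θ_z = 45.8°

cos θ_z = sin ϕ sin δ + cos ϕ cos δ cos h = 0.152269 + 0.544487 = 0.696756.
θ_z = arccos(0.696756) = 45.8°.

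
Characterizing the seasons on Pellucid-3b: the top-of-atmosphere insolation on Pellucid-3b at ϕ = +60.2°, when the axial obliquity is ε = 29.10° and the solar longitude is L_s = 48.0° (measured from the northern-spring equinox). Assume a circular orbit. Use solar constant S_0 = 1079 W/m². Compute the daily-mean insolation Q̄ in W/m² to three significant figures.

Q̄ ≈ 366 W/m²

Solar declination: sin δ = sin ε · sin L_s = sin 29.10° × sin 48.0° = 0.36142, so δ = +21.187°.
cos h₀ = −tan(+60.2°) tan(+21.187°) = -0.6768, h₀ = 2.3142 rad.
Bracket: h₀ sin ϕ sin δ + cos ϕ cos δ sin h₀ = 2.3142×0.86777×0.36142 + 0.49697×0.93240×0.73615 = 0.725801 + 0.341113 = 1.066914.
Q̄ = (S_0/π) × [bracket] = (1079/π) × 1.066914 = 366.4 W/m².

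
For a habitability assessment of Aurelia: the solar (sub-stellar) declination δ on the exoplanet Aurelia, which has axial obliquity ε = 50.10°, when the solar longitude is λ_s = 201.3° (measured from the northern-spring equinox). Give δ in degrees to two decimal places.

δ = -16.18°

sin δ = sin ε · sin λ_s = sin 50.10° × sin 201.3° = -0.278674.
δ = arcsin(-0.278674) = -16.18°.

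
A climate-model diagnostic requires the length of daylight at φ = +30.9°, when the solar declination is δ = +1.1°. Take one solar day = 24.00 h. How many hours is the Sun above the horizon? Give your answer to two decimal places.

cos H₀ = −tan φ · tan δ = −tan(+30.9°) × tan(+1.100°) = -0.0115, so H₀ = 1.5823 rad = 90.66°.
Daylight = 2H₀/(2π) × 24.00 h = (1.5823/π) × 24.00 = 12.09 h.

12.09 h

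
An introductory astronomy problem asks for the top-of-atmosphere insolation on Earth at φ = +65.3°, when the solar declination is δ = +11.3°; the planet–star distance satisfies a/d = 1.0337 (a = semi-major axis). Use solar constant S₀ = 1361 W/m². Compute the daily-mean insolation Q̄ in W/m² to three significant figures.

cos H₀ = −tan(+65.3°) tan(+11.300°) = -0.4344, H₀ = 2.0202 rad.
Bracket: H₀ sin φ sin δ + cos φ cos δ sin H₀ = 2.0202×0.90851×0.19595 + 0.41787×0.98061×0.90070 = 0.359641 + 0.369078 = 0.728719.
Inverse-square distance factor (a/d)² = 1.0337² = 1.068536.
Q̄ = (S₀/π) × 1.068536 × [bracket] = (1361/π) × 1.068536 × 0.728719 = 337.3 W/m².

Q̄ ≈ 337 W/m²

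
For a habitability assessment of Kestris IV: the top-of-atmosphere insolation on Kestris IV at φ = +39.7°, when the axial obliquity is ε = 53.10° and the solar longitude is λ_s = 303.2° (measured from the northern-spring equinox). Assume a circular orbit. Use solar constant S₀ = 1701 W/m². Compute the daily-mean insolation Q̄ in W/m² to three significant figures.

Q̄ ≈ 37.5 W/m²

Solar declination: sin δ = sin ε · sin λ_s = sin 53.10° × sin 303.2° = -0.66915, so δ = -42.001°.
cos H₀ = −tan(+39.7°) tan(-42.001°) = 0.7476, H₀ = 0.7264 rad.
Bracket: H₀ sin φ sin δ + cos φ cos δ sin H₀ = 0.7264×0.63877×-0.66915 + 0.76940×0.74313×0.66419 = -0.310487 + 0.379760 = 0.069273.
Q̄ = (S₀/π) × [bracket] = (1701/π) × 0.069273 = 37.51 W/m².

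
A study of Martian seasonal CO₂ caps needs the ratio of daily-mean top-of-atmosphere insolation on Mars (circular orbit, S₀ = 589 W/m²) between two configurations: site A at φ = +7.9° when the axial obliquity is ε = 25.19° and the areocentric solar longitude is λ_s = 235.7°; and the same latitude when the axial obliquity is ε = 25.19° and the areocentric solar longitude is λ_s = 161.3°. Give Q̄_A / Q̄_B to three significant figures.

Q̄_A / Q̄_B ≈ 0.843

— Configuration A (φ=+7.9°):
sin δ = sin 25.19° × sin 235.7° = -0.35161, so δ = -20.586°.
cos H₀ = −tan(+7.9°) tan(-20.586°) = 0.0521, H₀ = 1.5187 rad.
Bracket: H₀ sin φ sin δ + cos φ cos δ sin H₀ = 1.5187×0.13744×-0.35161 + 0.99051×0.93615×0.99864 = -0.073392 + 0.926005 = 0.852613.
Q̄ = (S₀/π) × [bracket] = (589/π) × 0.852613 = 159.85 W/m².
— Configuration B (φ=+7.9°):
sin δ = sin 25.19° × sin 161.3° = 0.13646, so δ = +7.843°.
cos H₀ = −tan(+7.9°) tan(+7.843°) = -0.0191, H₀ = 1.5899 rad.
Bracket: H₀ sin φ sin δ + cos φ cos δ sin H₀ = 1.5899×0.13744×0.13646 + 0.99051×0.99065×0.99982 = 0.029819 + 0.981072 = 1.010891.
Q̄ = (S₀/π) × [bracket] = (589/π) × 1.010891 = 189.53 W/m².
Ratio Q̄_A / Q̄_B = 159.85 / 189.53 = 0.8434.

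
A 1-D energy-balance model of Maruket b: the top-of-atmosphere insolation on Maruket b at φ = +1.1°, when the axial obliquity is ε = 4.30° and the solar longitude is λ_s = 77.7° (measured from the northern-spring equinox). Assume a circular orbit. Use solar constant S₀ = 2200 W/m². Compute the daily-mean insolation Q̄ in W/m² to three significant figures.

Q̄ ≈ 700 W/m²

Solar declination: sin δ = sin ε · sin λ_s = sin 4.30° × sin 77.7° = 0.07326, so δ = +4.201°.
cos H₀ = −tan(+1.1°) tan(+4.201°) = -0.0014, H₀ = 1.5722 rad.
Bracket: H₀ sin φ sin δ + cos φ cos δ sin H₀ = 1.5722×0.01920×0.07326 + 0.99982×0.99731×1.00000 = 0.002211 + 0.997130 = 0.999341.
Q̄ = (S₀/π) × [bracket] = (2200/π) × 0.999341 = 699.8 W/m².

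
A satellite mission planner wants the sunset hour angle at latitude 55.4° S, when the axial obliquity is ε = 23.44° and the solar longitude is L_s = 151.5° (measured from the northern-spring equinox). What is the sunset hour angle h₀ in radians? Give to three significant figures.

Solar declination: sin δ = sin ε · sin L_s = sin 23.44° × sin 151.5° = 0.18981, so δ = +10.942°.
cos h₀ = −tan ϕ · tan δ = −tan(-55.4°) × tan(+10.942°) = 0.2802, so h₀ = 1.2868 rad = 73.73°.

h₀ = 1.29 rad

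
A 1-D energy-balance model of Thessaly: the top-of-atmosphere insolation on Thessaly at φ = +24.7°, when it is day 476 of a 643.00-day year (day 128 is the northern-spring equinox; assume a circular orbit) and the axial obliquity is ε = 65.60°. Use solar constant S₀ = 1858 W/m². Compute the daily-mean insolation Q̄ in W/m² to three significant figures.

Solar longitude: λ_s = 360° × (476 − 128)/643.00 = 194.837°.
sin δ = sin 65.60° × sin 194.837° = -0.23319, so δ = -13.485°.
cos H₀ = −tan(+24.7°) tan(-13.485°) = 0.1103, H₀ = 1.4603 rad.
Bracket: H₀ sin φ sin δ + cos φ cos δ sin H₀ = 1.4603×0.41787×-0.23319 + 0.90851×0.97243×0.99390 = -0.142296 + 0.878073 = 0.735777.
Q̄ = (S₀/π) × [bracket] = (1858/π) × 0.735777 = 435.2 W/m².

Q̄ ≈ 435 W/m²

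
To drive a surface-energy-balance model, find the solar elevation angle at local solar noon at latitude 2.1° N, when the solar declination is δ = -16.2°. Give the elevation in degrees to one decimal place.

At local noon the hour angle is zero, so the zenith angle equals |φ − δ| = |+2.1° − (-16.200°)| = 18.300°.
Elevation = 90° − 18.300° = 71.7°.

71.7°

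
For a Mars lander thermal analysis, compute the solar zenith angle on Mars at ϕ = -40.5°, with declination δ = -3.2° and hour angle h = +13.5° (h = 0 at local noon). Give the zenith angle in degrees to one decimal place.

θ_z = 39.2°

cos θ_z = sin ϕ sin δ + cos ϕ cos δ cos h = 0.036253 + 0.738243 = 0.774496.
θ_z = arccos(0.774496) = 39.2°.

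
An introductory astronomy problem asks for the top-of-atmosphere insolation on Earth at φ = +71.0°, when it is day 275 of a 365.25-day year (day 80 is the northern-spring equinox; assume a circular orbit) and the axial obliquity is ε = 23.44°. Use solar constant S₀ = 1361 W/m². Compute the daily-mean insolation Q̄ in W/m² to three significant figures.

Q̄ ≈ 90.7 W/m²

Solar longitude: λ_s = 360° × (275 − 80)/365.25 = 192.197°.
sin δ = sin 23.44° × sin 192.197° = -0.08404, so δ = -4.821°.
cos H₀ = −tan(+71.0°) tan(-4.821°) = 0.2449, H₀ = 1.3233 rad.
Bracket: H₀ sin φ sin δ + cos φ cos δ sin H₀ = 1.3233×0.94552×-0.08404 + 0.32557×0.99646×0.96954 = -0.105151 + 0.314536 = 0.209385.
Q̄ = (S₀/π) × [bracket] = (1361/π) × 0.209385 = 90.71 W/m².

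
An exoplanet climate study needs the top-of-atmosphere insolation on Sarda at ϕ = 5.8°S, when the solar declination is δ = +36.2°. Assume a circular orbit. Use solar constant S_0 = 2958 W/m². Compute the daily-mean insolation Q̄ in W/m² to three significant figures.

Q̄ ≈ 670 W/m²

cos h₀ = −tan(-5.8°) tan(+36.200°) = 0.0743, h₀ = 1.4964 rad.
Bracket: h₀ sin ϕ sin δ + cos ϕ cos δ sin h₀ = 1.4964×-0.10106×0.59061 + 0.99488×0.80696×0.99723 = -0.089316 + 0.800605 = 0.711289.
Q̄ = (S_0/π) × [bracket] = (2958/π) × 0.711289 = 669.7 W/m².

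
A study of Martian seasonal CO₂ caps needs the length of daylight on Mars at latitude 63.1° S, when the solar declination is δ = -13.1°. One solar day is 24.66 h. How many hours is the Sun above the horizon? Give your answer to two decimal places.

16.07 h

cos H₀ = −tan φ · tan δ = −tan(-63.1°) × tan(-13.100°) = -0.4587, so H₀ = 2.0473 rad = 117.30°.
Daylight = 2H₀/(2π) × 24.66 h = (2.0473/π) × 24.66 = 16.07 h.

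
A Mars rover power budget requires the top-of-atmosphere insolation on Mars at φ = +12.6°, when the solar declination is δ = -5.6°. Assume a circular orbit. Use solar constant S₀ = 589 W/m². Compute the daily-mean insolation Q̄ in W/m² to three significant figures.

cos H₀ = −tan(+12.6°) tan(-5.600°) = 0.0219, H₀ = 1.5489 rad.
Bracket: H₀ sin φ sin δ + cos φ cos δ sin H₀ = 1.5489×0.21814×-0.09758 + 0.97592×0.99523×0.99976 = -0.032970 + 0.971032 = 0.938062.
Q̄ = (S₀/π) × [bracket] = (589/π) × 0.938062 = 175.9 W/m².

Q̄ ≈ 176 W/m²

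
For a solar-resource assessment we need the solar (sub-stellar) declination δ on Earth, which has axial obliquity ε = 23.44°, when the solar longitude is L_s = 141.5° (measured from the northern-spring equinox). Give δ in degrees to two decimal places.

sin δ = sin ε · sin L_s = sin 23.44° × sin 141.5° = 0.247629.
δ = arcsin(0.247629) = +14.34°.

δ = +14.34°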